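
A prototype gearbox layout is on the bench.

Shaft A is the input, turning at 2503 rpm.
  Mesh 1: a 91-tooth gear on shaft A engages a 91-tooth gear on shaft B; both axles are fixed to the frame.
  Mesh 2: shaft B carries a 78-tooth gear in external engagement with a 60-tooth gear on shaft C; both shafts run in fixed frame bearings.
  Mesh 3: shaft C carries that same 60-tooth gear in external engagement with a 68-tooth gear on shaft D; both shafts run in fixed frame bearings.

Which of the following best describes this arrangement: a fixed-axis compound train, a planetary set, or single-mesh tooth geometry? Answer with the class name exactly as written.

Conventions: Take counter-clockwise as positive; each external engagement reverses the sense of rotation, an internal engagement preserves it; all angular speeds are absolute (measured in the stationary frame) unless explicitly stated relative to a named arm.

topology: fixed-axis compound train — 3 meshes, A→D
classification: fixed-axis compound train

fixed-axis compound train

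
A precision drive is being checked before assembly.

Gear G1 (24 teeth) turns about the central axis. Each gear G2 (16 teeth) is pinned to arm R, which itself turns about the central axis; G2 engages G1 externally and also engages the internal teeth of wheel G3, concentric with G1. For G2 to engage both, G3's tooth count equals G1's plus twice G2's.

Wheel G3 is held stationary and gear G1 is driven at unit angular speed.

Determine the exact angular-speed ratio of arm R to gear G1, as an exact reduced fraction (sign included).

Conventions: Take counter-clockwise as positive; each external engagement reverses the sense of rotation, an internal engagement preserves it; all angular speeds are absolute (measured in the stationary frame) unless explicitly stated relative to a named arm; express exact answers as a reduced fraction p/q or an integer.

3/10

class = planetary set [G3 = 24+2·16 = 56; Willis about the carrier]
ring teeth: 24 + 2·16 = 56
24(ω_sun−ω_arm) = −56(ω_ring−ω_arm),  ω_ring = 0, ω_sun = 1
24(1−ω_arm) = −56(0−ω_arm)  ⇒  80·ω_arm = 24  ⇒  ω_arm = 3/10
ω_out/ω_in = 3/10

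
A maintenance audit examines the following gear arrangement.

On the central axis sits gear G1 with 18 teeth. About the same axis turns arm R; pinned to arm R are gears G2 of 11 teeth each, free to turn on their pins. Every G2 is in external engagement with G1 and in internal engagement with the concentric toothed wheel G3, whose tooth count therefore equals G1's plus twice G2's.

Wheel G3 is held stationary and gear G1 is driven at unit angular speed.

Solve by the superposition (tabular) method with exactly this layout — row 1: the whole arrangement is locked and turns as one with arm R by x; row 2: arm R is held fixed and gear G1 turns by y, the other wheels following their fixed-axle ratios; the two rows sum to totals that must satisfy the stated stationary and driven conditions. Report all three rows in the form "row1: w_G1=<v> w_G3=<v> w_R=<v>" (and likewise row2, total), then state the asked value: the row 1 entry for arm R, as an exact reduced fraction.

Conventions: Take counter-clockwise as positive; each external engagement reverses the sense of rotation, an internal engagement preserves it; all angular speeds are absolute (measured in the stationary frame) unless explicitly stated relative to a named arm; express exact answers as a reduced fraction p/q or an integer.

planetary set (18T centre, 11T on arm, 40T internal) — Willis relation
superposition row 1 [locked train]: every member turns x
row 2: sun turns y, ring = −(18/40)·y, arm 0
boundary: total ω_ring = x − (18/40)·y = 0 and total ω_sun = x + y = 1  ⇒  y = 20/29, x = 9/29
row 2 ring = −(18/40)·20/29 = -9/29
totals (row 1 + row 2): sun 9/29 + 20/29 = 1, ring 9/29 + (-9/29) = 0, arm 9/29 + 0 = 9/29
asked cell (row1, arm) = 9/29

row1: w_G1=9/29 w_G3=9/29 w_R=9/29
row2: w_G1=20/29 w_G3=-9/29 w_R=0
total: w_G1=1 w_G3=0 w_R=9/29
asked value: 9/29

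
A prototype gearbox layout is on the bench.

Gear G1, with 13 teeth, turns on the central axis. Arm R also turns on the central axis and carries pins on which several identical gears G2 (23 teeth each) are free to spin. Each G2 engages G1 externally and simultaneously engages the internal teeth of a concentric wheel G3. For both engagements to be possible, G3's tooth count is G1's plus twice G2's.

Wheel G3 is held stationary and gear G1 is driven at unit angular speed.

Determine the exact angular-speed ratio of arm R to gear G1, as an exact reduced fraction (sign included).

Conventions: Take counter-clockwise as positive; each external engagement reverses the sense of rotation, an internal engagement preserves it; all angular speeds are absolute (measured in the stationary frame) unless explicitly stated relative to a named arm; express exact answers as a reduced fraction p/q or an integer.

recognized (axles ride arm R): planetary set, 13/23/59 teeth
ring teeth: 13 + 2·23 = 59
13(ω_sun−ω_arm) = −59(ω_ring−ω_arm),  ω_ring = 0, ω_sun = 1
13(1−ω_arm) = −59(0−ω_arm)  ⇒  72·ω_arm = 13  ⇒  ω_arm = 13/72
ω_out/ω_in = 13/72

13/72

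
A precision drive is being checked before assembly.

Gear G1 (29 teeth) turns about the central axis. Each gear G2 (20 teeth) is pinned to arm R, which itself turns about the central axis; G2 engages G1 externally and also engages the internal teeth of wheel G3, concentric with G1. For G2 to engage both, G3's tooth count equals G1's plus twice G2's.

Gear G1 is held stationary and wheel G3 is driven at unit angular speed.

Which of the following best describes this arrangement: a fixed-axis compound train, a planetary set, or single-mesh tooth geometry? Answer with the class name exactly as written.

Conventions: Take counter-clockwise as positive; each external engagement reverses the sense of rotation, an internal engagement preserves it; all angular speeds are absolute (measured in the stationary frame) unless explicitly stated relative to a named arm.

planetary set

recognized (axles ride arm R): planetary set, 29/20/69 teeth
classification: planetary set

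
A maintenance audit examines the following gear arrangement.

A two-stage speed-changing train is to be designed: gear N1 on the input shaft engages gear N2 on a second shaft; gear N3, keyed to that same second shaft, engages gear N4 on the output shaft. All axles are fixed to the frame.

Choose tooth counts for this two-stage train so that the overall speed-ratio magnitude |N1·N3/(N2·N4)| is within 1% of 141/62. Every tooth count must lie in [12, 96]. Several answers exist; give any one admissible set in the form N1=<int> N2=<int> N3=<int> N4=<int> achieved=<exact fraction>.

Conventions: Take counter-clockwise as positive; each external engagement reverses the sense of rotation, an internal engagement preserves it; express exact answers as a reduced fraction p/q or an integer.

N1=18 N2=12 N3=47 N4=31 achieved=141/62

design class (target 141/62): fixed-axis compound train
target = 141/62 in lowest terms: an exact hit needs N1·N3 = k·141 and N2·N4 = k·62 for one integer k, every count in [12, 96]; additionally prefer no 1:1 stage (N1 ≠ N2, N3 ≠ N4)
k = 1…5: no 1:1-free in-range split of k·141 and k·62 into factor pairs; take k = 6
k = 6: N1·N3 = 846 = 18·47, N2·N4 = 372 = 12·31
achieved = 18·47/(12·31) = 141/62; |achieved − target| = 0 ≤ 141/6200 ✓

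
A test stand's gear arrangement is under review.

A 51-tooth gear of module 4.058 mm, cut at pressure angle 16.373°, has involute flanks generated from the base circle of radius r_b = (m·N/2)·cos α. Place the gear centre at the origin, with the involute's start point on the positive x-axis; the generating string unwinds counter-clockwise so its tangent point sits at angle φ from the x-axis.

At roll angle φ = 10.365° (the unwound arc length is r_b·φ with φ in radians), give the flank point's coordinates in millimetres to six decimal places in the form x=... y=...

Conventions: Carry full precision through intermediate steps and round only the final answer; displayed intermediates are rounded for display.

class = single-mesh tooth geometry [base-circle involute, m = 4.058, 51T]
pitch radius r_p = m·N/2 = 4.058·51/2 = 103.479000
base radius r_b = r_p·cos α = 103.479000·cos 16.373° = 99.282608
roll angle φ = 10.365° = 0.18090338 rad
x = r_b·(cos φ + φ·sin φ) = 100.893903
y = r_b·(sin φ − φ·cos φ) = 0.195286

x=100.893903 y=0.195286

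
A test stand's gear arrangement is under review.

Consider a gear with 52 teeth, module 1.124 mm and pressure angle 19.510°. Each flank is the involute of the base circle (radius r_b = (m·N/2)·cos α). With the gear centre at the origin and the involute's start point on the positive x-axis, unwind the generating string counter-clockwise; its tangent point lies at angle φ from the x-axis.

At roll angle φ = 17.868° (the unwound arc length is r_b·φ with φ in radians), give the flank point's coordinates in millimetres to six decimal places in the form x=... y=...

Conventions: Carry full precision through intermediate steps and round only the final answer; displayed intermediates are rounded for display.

x=28.853139 y=0.275784

single-mesh involute tooth geometry (52T wheel at module 1.124)
pitch radius r_p = m·N/2 = 1.124·52/2 = 29.224000
base radius r_b = r_p·cos α = 29.224000·cos 19.510° = 27.546052
roll angle φ = 17.868° = 0.31185543 rad
x = r_b·(cos φ + φ·sin φ) = 28.853139
y = r_b·(sin φ − φ·cos φ) = 0.275784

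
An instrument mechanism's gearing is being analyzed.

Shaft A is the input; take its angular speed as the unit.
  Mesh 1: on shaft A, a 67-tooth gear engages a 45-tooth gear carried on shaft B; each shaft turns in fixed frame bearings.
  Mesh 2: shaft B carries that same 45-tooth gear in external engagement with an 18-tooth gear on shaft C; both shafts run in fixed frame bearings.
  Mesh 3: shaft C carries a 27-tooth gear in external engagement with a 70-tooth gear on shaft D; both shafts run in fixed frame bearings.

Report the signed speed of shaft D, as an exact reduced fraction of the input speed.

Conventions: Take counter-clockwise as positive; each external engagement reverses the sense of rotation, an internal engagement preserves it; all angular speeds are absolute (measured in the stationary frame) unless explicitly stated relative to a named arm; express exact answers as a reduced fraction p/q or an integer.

3-mesh fixed-axis compound train (all bearings frame-fixed)
mesh 1 [67T→45T]: |ω|/ω_in = 1×67/45 = 67/45, sense flips to −
mesh 2 [45T→18T]: |ω|/ω_in = (67/45)×45/18 = 67/18, sense flips to +
mesh 3 [27T→70T]: |ω|/ω_in = (67/18)×27/70 = 201/140, sense flips to −
signed output speed (× input speed) = -201/140

-201/140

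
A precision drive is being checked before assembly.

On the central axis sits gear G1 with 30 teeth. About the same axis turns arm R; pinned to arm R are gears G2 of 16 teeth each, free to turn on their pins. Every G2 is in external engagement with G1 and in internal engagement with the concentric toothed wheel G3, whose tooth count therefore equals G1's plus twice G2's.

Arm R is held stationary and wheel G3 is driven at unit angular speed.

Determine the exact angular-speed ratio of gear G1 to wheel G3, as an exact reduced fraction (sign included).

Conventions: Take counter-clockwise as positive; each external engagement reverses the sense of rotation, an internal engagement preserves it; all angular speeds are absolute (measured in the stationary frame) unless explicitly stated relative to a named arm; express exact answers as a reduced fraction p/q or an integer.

class = planetary set [G3 = 30+2·16 = 62; Willis about the carrier]
ring teeth: 30 + 2·16 = 62
30(ω_sun−ω_arm) = −62(ω_ring−ω_arm),  ω_arm = 0, ω_ring = 1
ω_sun = 0 − (62/30)(1−0) = -31/15
ω_out/ω_in = -31/15

-31/15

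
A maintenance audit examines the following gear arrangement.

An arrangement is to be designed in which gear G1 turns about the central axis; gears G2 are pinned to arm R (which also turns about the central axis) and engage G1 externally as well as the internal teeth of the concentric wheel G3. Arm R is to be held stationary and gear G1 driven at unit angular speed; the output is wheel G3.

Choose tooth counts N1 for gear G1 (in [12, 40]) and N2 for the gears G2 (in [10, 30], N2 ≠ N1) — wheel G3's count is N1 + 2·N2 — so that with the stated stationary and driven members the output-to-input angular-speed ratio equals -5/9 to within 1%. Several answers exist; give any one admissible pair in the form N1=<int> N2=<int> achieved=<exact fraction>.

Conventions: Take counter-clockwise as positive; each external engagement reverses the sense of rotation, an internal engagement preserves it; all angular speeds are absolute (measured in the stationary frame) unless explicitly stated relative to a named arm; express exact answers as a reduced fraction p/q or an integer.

class = planetary set [ratio -5/9 wanted; Willis about the carrier]
Willis with ω_arm = 0: ω_ring/ω_sun = −N1/N3; set equal to -5/9  ⇒  N3/N1 = −1/(-5/9) = 9/5
N3 = N1 + 2·N2  ⇒  N2/N1 = (N3/N1 − 1)/2 = (9/5 − 1)/2 = 2/5
smallest multiple with N1 ≥ 12 and N2 ≥ 10: k = 5  ⇒  N1 = 5·5 = 25, N2 = 5·2 = 10 (N1 ≤ 40, N2 ≤ 30, N2 ≠ N1 ✓), N3 = 25 + 2·10 = 45
check: −N1/N3 with N1 = 25, N3 = 45 gives -5/9; |achieved − target| = 0 ≤ 1/180 ✓

N1=25 N2=10 achieved=-5/9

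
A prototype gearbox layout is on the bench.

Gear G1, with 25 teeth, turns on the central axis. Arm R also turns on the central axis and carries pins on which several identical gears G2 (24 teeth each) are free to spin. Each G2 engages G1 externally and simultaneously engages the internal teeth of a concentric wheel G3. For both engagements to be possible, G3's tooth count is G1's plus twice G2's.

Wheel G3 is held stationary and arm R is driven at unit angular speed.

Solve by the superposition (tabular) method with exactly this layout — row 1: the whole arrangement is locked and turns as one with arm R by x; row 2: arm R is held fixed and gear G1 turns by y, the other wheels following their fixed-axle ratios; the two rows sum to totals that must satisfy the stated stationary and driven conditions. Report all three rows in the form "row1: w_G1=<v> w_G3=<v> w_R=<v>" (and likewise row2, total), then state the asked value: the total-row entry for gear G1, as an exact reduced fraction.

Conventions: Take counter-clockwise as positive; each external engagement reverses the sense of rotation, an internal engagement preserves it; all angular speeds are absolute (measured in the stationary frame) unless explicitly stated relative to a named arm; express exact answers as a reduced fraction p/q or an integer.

row1: w_G1=1 w_G3=1 w_R=1
row2: w_G1=73/25 w_G3=-1 w_R=0
total: w_G1=98/25 w_G3=0 w_R=1
asked value: 98/25

recognized (axles ride arm R): planetary set, 25/24/73 teeth
row 1: whole set turns with the arm by x
row 2: sun turns y, ring = −(25/73)·y, arm 0
boundary: total ω_ring = x − (25/73)·y = 0 and total ω_arm = x = 1  ⇒  y = 73/25, x = 1
row 2 ring = −(25/73)·73/25 = -1
totals (row 1 + row 2): sun 1 + 73/25 = 98/25, ring 1 + (-1) = 0, arm 1 + 0 = 1
asked cell (total, sun) = 98/25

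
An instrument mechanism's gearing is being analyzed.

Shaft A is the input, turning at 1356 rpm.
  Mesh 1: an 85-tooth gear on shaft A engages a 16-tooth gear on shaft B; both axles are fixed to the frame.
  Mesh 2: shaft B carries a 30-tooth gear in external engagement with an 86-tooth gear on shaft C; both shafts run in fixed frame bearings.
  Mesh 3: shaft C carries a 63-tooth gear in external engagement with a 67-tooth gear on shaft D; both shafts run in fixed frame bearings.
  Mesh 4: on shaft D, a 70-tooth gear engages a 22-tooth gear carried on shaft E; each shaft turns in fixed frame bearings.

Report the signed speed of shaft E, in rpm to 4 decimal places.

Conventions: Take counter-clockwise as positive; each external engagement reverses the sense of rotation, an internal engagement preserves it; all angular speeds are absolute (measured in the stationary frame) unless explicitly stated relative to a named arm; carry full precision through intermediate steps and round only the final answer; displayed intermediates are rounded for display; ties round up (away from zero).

4-mesh fixed-axis compound train (all bearings frame-fixed)
mesh 1 [85T→16T]: ω = 1356.0000×85/16 = 7203.7500 rpm, sense flips to −
mesh 2 [30T→86T]: ω = 7203.7500×30/86 = 2512.9360 rpm, sense flips to +
mesh 3 [63T→67T]: ω = 2512.9360×63/67 = 2362.9100 rpm, sense flips to −
mesh 4 [70T→22T]: ω = 2362.9100×70/22 = 7518.3500 rpm, sense flips to +
signed output speed = +7518.3500 rpm

+7518.3500 rpm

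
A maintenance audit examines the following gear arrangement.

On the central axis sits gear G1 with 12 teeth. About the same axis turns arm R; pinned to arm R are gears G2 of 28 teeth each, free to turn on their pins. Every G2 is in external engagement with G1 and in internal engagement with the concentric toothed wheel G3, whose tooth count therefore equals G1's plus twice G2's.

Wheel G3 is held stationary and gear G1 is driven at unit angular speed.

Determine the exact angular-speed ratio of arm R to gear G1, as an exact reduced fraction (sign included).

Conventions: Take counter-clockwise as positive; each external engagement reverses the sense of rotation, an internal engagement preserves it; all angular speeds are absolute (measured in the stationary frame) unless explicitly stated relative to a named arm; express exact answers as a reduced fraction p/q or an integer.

recognized (axles ride arm R): planetary set, 12/28/68 teeth
ring teeth: 12 + 2·28 = 68
12(ω_sun−ω_arm) = −68(ω_ring−ω_arm),  ω_ring = 0, ω_sun = 1
12(1−ω_arm) = −68(0−ω_arm)  ⇒  80·ω_arm = 12  ⇒  ω_arm = 3/20
ω_out/ω_in = 3/20

3/20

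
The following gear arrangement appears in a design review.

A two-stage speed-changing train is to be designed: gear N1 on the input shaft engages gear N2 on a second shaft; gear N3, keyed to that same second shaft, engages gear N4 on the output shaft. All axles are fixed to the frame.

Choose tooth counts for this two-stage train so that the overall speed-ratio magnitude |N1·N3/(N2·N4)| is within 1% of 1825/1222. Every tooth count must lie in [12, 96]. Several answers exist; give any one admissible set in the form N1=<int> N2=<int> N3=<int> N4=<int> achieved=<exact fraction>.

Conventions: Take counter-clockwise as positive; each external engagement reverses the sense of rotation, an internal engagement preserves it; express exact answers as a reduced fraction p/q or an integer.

topology: fixed-axis compound train — 2 stages, target 1825/1222
target = 1825/1222 in lowest terms: an exact hit needs N1·N3 = k·1825 and N2·N4 = k·1222 for one integer k, every count in [12, 96]; additionally prefer no 1:1 stage (N1 ≠ N2, N3 ≠ N4)
k = 1: N1·N3 = 1825 = 25·73, N2·N4 = 1222 = 13·94
achieved = 25·73/(13·94) = 1825/1222; |achieved − target| = 0 ≤ 73/4888 ✓

N1=25 N2=13 N3=73 N4=94 achieved=1825/1222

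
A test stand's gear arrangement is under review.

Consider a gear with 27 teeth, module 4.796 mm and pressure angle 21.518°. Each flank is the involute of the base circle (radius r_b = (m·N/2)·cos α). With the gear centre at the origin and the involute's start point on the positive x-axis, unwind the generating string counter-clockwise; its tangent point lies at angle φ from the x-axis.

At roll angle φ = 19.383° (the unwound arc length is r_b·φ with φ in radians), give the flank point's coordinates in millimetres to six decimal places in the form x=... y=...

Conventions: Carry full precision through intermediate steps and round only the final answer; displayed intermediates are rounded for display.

topology: single-mesh involute geometry — m = 4.796, N = 27
pitch radius r_p = m·N/2 = 4.796·27/2 = 64.746000
base radius r_b = r_p·cos α = 64.746000·cos 21.518° = 60.233358
roll angle φ = 19.383° = 0.33829717 rad
x = r_b·(cos φ + φ·sin φ) = 63.582071
y = r_b·(sin φ − φ·cos φ) = 0.768480

x=63.582071 y=0.768480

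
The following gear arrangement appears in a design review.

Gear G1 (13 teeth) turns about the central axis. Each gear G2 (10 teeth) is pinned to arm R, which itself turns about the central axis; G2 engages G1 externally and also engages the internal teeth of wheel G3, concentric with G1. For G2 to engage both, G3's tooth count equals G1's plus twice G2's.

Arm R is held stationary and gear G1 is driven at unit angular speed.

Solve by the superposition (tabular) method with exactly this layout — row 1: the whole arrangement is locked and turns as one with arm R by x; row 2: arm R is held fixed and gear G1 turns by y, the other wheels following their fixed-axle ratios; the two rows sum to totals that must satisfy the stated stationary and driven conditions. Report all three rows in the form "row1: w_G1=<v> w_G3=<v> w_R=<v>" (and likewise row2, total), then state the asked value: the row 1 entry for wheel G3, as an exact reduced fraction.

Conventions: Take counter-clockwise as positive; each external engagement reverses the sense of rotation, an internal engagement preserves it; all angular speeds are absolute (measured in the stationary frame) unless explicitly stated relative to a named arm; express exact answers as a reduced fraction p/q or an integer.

row1: w_G1=0 w_G3=0 w_R=0
row2: w_G1=1 w_G3=-13/33 w_R=0
total: w_G1=1 w_G3=-13/33 w_R=0
asked value: 0

topology: planetary set — G1 13T / G2 10T / G3 33T, arm = carrier (Willis)
row 1 — lock + rotate with arm: ω_sun = ω_ring = ω_arm = x
row 2: sun turns y, ring = −(13/33)·y, arm 0
boundary: total ω_arm = x = 0 and total ω_sun = x + y = 1  ⇒  y = 1, x = 0
row 2 ring = −(13/33)·1 = -13/33
totals (row 1 + row 2): sun 0 + 1 = 1, ring 0 + (-13/33) = -13/33, arm 0 + 0 = 0
asked cell (row1, ring) = 0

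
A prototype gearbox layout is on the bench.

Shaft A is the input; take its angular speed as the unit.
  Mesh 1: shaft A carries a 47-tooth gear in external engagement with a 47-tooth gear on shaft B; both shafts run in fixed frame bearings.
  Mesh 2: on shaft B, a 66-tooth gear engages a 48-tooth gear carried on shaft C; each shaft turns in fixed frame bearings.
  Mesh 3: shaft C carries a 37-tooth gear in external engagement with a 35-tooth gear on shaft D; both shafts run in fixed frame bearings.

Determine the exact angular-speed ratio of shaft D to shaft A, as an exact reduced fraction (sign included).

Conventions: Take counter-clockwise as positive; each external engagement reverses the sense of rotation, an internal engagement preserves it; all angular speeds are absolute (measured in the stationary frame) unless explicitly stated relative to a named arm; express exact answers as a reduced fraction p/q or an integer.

-407/280

class = fixed-axis compound train [3 meshes; 3 ratios multiply, 3 sense flips]
mesh 1 [47T→47T]: running ratio 1, sense −
mesh 2 [66T→48T]: running ratio 11/8, sense +
mesh 3 [37T→35T]: running ratio 407/280, sense −
ω_out/ω_in = -407/280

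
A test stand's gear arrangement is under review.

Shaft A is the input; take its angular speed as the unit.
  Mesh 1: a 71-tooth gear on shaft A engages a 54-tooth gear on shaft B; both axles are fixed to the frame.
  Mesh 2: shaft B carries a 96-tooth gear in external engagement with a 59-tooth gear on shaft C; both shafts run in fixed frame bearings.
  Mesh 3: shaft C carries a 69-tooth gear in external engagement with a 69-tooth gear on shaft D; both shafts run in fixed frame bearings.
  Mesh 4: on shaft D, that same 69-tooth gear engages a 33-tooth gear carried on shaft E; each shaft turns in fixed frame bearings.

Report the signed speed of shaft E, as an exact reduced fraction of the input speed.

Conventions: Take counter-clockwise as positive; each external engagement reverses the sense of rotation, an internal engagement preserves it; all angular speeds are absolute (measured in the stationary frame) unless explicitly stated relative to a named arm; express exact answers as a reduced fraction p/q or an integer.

26128/5841

4-mesh fixed-axis compound train (all bearings frame-fixed)
mesh 1 [71T→54T]: |ω|/ω_in = 1×71/54 = 71/54, sense flips to −
mesh 2 [96T→59T]: |ω|/ω_in = (71/54)×96/59 = 1136/531, sense flips to +
mesh 3 [69T→69T]: |ω|/ω_in = (1136/531)×69/69 = 1136/531, sense flips to −
mesh 4 [69T→33T]: |ω|/ω_in = (1136/531)×69/33 = 26128/5841, sense flips to +
signed output speed (× input speed) = 26128/5841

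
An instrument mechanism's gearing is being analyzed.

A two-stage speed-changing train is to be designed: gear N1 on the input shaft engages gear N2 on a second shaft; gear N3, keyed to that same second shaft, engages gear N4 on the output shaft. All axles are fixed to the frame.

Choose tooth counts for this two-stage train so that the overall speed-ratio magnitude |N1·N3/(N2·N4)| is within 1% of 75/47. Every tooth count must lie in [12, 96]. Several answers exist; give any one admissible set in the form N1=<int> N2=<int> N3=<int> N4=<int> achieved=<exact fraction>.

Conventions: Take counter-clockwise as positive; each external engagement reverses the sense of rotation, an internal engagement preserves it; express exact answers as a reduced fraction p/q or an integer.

N1=12 N2=47 N3=75 N4=12 achieved=75/47

class = fixed-axis compound train [2-stage, 75/47 wanted]
target = 75/47 in lowest terms: an exact hit needs N1·N3 = k·75 and N2·N4 = k·47 for one integer k, every count in [12, 96]; additionally prefer no 1:1 stage (N1 ≠ N2, N3 ≠ N4)
k = 1…11: no 1:1-free in-range split of k·75 and k·47 into factor pairs; take k = 12
k = 12: N1·N3 = 900 = 12·75, N2·N4 = 564 = 47·12
achieved = 12·75/(47·12) = 75/47; |achieved − target| = 0 ≤ 3/188 ✓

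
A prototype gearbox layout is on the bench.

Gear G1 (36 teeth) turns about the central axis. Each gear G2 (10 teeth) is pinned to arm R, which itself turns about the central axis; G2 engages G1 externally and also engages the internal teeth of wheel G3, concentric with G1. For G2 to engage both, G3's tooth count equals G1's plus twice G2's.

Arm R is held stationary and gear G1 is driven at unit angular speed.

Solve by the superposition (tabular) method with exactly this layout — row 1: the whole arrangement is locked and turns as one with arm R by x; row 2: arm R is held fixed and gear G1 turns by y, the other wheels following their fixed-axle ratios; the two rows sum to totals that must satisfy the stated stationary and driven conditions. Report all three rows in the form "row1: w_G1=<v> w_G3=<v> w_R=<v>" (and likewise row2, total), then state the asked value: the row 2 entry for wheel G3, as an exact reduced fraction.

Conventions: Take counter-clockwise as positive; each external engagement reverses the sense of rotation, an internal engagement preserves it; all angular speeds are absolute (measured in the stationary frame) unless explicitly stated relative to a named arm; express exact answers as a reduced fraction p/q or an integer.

planetary set (36T centre, 10T on arm, 56T internal) — Willis relation
row 1 — lock + rotate with arm: ω_sun = ω_ring = ω_arm = x
superposition row 2 [arm held]: sun y, ring −(36/56)·y, arm 0
boundary: total ω_arm = x = 0 and total ω_sun = x + y = 1  ⇒  y = 1, x = 0
row 2 ring = −(36/56)·1 = -9/14
totals (row 1 + row 2): sun 0 + 1 = 1, ring 0 + (-9/14) = -9/14, arm 0 + 0 = 0
asked cell (row2, ring) = -9/14

row1: w_G1=0 w_G3=0 w_R=0
row2: w_G1=1 w_G3=-9/14 w_R=0
total: w_G1=1 w_G3=-9/14 w_R=0
asked value: -9/14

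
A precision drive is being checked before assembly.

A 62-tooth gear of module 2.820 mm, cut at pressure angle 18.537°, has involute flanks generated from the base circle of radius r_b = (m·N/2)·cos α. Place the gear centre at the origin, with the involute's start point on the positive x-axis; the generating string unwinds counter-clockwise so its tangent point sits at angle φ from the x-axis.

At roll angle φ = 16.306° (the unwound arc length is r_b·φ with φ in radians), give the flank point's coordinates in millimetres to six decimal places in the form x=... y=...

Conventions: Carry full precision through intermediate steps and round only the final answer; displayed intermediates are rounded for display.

single-mesh involute tooth geometry (62T wheel at module 2.820)
pitch radius r_p = m·N/2 = 2.820·62/2 = 87.420000
base radius r_b = r_p·cos α = 87.420000·cos 18.537° = 82.884524
roll angle φ = 16.306° = 0.28459339 rad
x = r_b·(cos φ + φ·sin φ) = 86.173414
y = r_b·(sin φ − φ·cos φ) = 0.631691

x=86.173414 y=0.631691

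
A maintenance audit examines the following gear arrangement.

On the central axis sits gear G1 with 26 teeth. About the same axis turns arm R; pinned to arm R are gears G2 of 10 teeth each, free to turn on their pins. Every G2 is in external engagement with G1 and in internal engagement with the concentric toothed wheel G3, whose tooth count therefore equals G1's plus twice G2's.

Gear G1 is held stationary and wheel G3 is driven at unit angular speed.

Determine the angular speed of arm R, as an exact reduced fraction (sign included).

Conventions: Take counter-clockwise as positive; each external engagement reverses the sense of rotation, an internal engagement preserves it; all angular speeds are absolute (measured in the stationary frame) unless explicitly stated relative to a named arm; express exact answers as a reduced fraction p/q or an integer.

planetary set (26T centre, 10T on arm, 46T internal) — Willis relation
ring teeth: 26 + 2·10 = 46
26(ω_sun−ω_arm) = −46(ω_ring−ω_arm),  ω_sun = 0, ω_ring = 1
26(0−ω_arm) = −46(1−ω_arm)  ⇒  72·ω_arm = 46  ⇒  ω_arm = 23/36
exact speed ratio = 23/36

23/36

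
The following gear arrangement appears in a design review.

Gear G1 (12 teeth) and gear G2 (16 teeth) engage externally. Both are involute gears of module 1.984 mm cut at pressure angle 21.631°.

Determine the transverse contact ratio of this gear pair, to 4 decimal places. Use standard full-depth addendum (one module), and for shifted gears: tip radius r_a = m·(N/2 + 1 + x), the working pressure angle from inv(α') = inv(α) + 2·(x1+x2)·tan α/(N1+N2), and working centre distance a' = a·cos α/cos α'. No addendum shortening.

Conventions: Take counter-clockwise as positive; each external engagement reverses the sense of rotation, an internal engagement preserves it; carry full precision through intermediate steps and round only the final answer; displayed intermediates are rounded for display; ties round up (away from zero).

single-mesh involute tooth geometry (12T engaging 16T at module 1.984)
base radii: r_b1 = 11.065687, r_b2 = 14.754249
tip radii: r_a1 = 13.888000, r_a2 = 17.856000
no profile shift: α' = α, a' = a
action lengths: √(r_a1²−r_b1²) = 8.392087, √(r_a2²−r_b2²) = 10.057280
base pitch p_b = π·m·cos α = 5.793980
CR = (8.392087 + 10.057280 − 27.776000·sin 21.63100°)/5.793980 = 1.417051
contact ratio ≈ 1.4171

1.4171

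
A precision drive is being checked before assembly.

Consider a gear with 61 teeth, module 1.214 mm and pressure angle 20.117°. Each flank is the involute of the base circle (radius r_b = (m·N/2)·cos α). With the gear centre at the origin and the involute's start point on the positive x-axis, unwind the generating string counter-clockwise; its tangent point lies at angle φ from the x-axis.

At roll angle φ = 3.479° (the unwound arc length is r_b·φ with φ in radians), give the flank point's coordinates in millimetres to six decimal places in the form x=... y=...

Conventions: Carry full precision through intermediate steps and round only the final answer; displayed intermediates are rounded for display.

x=34.832100 y=0.002594

topology: single-mesh involute geometry — m = 1.214, N = 61
pitch radius r_p = m·N/2 = 1.214·61/2 = 37.027000
base radius r_b = r_p·cos α = 37.027000·cos 20.117° = 34.768066
roll angle φ = 3.479° = 0.06072000 rad
x = r_b·(cos φ + φ·sin φ) = 34.832100
y = r_b·(sin φ − φ·cos φ) = 0.002594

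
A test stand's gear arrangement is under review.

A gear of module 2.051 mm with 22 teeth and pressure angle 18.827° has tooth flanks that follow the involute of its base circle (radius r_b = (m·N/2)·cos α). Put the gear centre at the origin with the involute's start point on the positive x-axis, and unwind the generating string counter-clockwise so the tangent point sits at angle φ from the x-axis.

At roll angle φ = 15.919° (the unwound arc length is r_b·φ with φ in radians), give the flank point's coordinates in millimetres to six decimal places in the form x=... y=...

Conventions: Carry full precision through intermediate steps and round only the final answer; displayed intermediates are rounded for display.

x=22.162290 y=0.151489

single-mesh involute tooth geometry (22T wheel at module 2.051)
pitch radius r_p = m·N/2 = 2.051·22/2 = 22.561000
base radius r_b = r_p·cos α = 22.561000·cos 18.827° = 21.353925
roll angle φ = 15.919° = 0.27783896 rad
x = r_b·(cos φ + φ·sin φ) = 22.162290
y = r_b·(sin φ − φ·cos φ) = 0.151489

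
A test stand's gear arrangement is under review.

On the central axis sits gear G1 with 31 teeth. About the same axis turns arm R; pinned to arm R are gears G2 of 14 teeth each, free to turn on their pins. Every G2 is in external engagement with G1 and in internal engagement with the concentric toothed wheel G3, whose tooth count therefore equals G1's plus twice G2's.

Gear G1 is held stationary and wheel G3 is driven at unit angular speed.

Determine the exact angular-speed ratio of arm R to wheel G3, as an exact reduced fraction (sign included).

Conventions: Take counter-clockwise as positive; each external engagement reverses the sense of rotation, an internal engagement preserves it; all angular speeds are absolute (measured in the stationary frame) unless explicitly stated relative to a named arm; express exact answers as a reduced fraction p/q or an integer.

recognized (axles ride arm R): planetary set, 31/14/59 teeth
ring teeth: 31 + 2·14 = 59
31(ω_sun−ω_arm) = −59(ω_ring−ω_arm),  ω_sun = 0, ω_ring = 1
31(0−ω_arm) = −59(1−ω_arm)  ⇒  90·ω_arm = 59  ⇒  ω_arm = 59/90
ω_out/ω_in = 59/90

59/90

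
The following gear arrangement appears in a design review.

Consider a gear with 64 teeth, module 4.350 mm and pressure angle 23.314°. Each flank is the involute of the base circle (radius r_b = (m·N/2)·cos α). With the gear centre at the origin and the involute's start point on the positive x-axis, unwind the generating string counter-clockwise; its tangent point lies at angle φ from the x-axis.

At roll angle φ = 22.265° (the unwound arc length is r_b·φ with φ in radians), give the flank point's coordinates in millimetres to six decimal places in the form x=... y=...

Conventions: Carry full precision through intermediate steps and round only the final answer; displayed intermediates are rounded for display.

class = single-mesh tooth geometry [base-circle involute, m = 4.350, 64T]
pitch radius r_p = m·N/2 = 4.350·64/2 = 139.200000
base radius r_b = r_p·cos α = 139.200000·cos 23.314° = 127.834279
roll angle φ = 22.265° = 0.38859756 rad
x = r_b·(cos φ + φ·sin φ) = 137.124945
y = r_b·(sin φ − φ·cos φ) = 2.462940

x=137.124945 y=2.462940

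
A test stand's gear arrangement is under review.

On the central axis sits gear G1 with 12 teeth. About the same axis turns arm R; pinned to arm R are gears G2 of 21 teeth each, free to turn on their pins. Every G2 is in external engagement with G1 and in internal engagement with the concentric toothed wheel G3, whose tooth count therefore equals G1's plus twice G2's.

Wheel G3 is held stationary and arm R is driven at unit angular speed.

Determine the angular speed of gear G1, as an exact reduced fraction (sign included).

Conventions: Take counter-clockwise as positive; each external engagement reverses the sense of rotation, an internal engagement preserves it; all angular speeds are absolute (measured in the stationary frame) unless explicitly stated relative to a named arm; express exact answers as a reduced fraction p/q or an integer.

planetary set (12T centre, 21T on arm, 54T internal) — Willis relation
ring teeth: 12 + 2·21 = 54
12(ω_sun−ω_arm) = −54(ω_ring−ω_arm),  ω_ring = 0, ω_arm = 1
ω_sun = 1 − (54/12)(0−1) = 11/2
exact speed ratio = 11/2

11/2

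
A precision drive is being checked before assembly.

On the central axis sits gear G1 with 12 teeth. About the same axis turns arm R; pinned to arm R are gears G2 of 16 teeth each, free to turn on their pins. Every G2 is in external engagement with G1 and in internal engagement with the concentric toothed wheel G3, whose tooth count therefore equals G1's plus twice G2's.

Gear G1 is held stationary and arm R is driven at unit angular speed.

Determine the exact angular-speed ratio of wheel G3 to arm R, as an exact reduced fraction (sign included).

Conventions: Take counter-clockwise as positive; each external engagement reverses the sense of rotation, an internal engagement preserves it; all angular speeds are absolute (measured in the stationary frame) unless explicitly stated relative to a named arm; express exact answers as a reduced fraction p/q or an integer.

class = planetary set [G3 = 12+2·16 = 44; Willis about the carrier]
ring teeth: 12 + 2·16 = 44
12(ω_sun−ω_arm) = −44(ω_ring−ω_arm),  ω_sun = 0, ω_arm = 1
ω_ring = 1 − (12/44)(0−1) = 14/11
ω_out/ω_in = 14/11

14/11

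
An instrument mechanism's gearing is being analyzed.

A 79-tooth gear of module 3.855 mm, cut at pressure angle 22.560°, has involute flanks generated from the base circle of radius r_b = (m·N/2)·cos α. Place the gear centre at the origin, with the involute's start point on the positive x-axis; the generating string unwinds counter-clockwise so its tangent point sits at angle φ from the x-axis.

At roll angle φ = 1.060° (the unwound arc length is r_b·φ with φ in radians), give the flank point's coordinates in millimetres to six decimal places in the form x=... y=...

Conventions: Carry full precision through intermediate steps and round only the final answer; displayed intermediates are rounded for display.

x=140.644409 y=0.000297

class = single-mesh tooth geometry [base-circle involute, m = 3.855, 79T]
pitch radius r_p = m·N/2 = 3.855·79/2 = 152.272500
base radius r_b = r_p·cos α = 152.272500·cos 22.560° = 140.620347
roll angle φ = 1.060° = 0.01850049 rad
x = r_b·(cos φ + φ·sin φ) = 140.644409
y = r_b·(sin φ − φ·cos φ) = 0.000297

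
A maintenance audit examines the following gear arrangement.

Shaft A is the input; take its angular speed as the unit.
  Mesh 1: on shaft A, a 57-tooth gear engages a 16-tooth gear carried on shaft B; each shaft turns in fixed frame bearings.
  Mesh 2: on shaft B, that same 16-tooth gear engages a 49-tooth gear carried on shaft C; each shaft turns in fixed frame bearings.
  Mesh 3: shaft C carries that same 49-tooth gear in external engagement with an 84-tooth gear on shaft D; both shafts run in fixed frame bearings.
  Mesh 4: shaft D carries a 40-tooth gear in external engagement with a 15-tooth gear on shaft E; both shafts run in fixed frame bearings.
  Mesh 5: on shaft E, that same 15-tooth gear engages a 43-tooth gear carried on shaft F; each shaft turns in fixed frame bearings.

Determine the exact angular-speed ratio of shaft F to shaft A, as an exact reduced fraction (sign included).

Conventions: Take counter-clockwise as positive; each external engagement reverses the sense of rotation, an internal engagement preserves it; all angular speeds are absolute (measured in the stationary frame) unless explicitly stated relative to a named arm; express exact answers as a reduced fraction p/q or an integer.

class = fixed-axis compound train [5 meshes; 5 ratios multiply, 5 sense flips]
mesh 1 [57T→16T]: running ratio 57/16, sense −
mesh 2 [16T→49T]: running ratio 57/49, sense +
mesh 3 [49T→84T]: running ratio 19/28, sense −
mesh 4 [40T→15T]: running ratio 38/21, sense +
mesh 5 [15T→43T]: running ratio 190/301, sense −
ω_out/ω_in = -190/301

-190/301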